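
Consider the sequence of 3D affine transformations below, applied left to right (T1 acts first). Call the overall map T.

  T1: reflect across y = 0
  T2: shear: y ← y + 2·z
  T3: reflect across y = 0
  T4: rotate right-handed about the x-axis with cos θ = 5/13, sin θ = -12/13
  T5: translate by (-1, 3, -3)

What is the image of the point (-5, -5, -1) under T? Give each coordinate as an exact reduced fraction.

T1 reflect across y = 0: (-5, -5, -1) → (-5, 5, -1)
T2 shear: y ← y + 2·z: (-5, 5, -1) → (-5, 3, -1)
T3 reflect across y = 0: (-5, 3, -1) → (-5, -3, -1)
T4 rotate right-handed about the x-axis with cos θ = 5/13, sin θ = -12/13: (-5, -3, -1) → (-5, -27/13, 31/13)
T5 translate by (-1, 3, -3): (-5, -27/13, 31/13) → (-6, 12/13, -8/13)

T(p) = (-6, 12/13, -8/13)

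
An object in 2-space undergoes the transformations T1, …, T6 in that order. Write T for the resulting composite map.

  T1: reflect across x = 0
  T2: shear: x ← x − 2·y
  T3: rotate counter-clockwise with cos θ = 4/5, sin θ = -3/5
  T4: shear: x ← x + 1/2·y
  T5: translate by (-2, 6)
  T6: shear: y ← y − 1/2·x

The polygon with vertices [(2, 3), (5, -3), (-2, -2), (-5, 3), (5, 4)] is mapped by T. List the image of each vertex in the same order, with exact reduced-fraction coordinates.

T1 reflect across x = 0: (2, 3) → (-2, 3); (5, -3) → (-5, -3); (-2, -2) → (2, -2); (-5, 3) → (5, 3); (5, 4) → (-5, 4)
T2 shear: x ← x − 2·y: (-2, 3) → (-8, 3); (-5, -3) → (1, -3); (2, -2) → (6, -2); (5, 3) → (-1, 3); (-5, 4) → (-13, 4)
T3 rotate counter-clockwise with cos θ = 4/5, sin θ = -3/5: (-8, 3) → (-23/5, 36/5); (1, -3) → (-1, -3); (6, -2) → (18/5, -26/5); (-1, 3) → (1, 3); (-13, 4) → (-8, 11)
T4 shear: x ← x + 1/2·y: (-23/5, 36/5) → (-1, 36/5); (-1, -3) → (-5/2, -3); (18/5, -26/5) → (1, -26/5); (1, 3) → (5/2, 3); (-8, 11) → (-5/2, 11)
T5 translate by (-2, 6): (-1, 36/5) → (-3, 66/5); (-5/2, -3) → (-9/2, 3); (1, -26/5) → (-1, 4/5); (5/2, 3) → (1/2, 9); (-5/2, 11) → (-9/2, 17)
T6 shear: y ← y − 1/2·x: (-3, 66/5) → (-3, 147/10); (-9/2, 3) → (-9/2, 21/4); (-1, 4/5) → (-1, 13/10); (1/2, 9) → (1/2, 35/4); (-9/2, 17) → (-9/2, 77/4)

image vertices: (-3, 147/10), (-9/2, 21/4), (-1, 13/10), (1/2, 35/4), (-9/2, 77/4)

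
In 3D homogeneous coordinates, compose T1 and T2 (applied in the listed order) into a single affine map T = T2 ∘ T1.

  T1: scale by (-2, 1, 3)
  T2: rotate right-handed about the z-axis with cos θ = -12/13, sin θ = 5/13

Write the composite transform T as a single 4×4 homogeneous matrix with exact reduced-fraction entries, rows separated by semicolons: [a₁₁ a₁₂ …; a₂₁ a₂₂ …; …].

T1 = [-2 0 0 0; 0 1 0 0; 0 0 3 0; 0 0 0 1]
T2·T1 = [24/13 -5/13 0 0; -10/13 -12/13 0 0; 0 0 3 0; 0 0 0 1]

T = [24/13 -5/13 0 0; -10/13 -12/13 0 0; 0 0 3 0; 0 0 0 1]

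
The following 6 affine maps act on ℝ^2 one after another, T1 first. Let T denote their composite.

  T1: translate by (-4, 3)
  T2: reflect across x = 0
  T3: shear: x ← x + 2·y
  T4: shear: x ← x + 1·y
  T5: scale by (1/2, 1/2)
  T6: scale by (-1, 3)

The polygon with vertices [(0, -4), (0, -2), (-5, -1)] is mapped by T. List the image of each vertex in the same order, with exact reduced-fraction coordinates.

T1 translate by (-4, 3): (0, -4) → (-4, -1); (0, -2) → (-4, 1); (-5, -1) → (-9, 2)
T2 reflect across x = 0: (-4, -1) → (4, -1); (-4, 1) → (4, 1); (-9, 2) → (9, 2)
T3 shear: x ← x + 2·y: (4, -1) → (2, -1); (4, 1) → (6, 1); (9, 2) → (13, 2)
T4 shear: x ← x + 1·y: (2, -1) → (1, -1); (6, 1) → (7, 1); (13, 2) → (15, 2)
T5 scale by (1/2, 1/2): (1, -1) → (1/2, -1/2); (7, 1) → (7/2, 1/2); (15, 2) → (15/2, 1)
T6 scale by (-1, 3): (1/2, -1/2) → (-1/2, -3/2); (7/2, 1/2) → (-7/2, 3/2); (15/2, 1) → (-15/2, 3)

image vertices: (-1/2, -3/2), (-7/2, 3/2), (-15/2, 3)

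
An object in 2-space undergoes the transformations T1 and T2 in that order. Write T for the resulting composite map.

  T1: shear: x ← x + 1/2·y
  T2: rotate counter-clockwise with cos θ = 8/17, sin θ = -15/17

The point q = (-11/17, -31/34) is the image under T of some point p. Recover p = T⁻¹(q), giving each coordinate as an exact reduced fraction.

p = (1, -1)

T1 = [1 1/2 0; 0 1 0; 0 0 1]
T2·T1 = [8/17 19/17 0; -15/17 1/34 0; 0 0 1]
det M = 1; M⁻¹ = [1/34 -19/17 0; 15/17 8/17 0; 0 0 1]
M⁻¹ · (-11/17, -31/34)ᵀ = (1, -1)ᵀ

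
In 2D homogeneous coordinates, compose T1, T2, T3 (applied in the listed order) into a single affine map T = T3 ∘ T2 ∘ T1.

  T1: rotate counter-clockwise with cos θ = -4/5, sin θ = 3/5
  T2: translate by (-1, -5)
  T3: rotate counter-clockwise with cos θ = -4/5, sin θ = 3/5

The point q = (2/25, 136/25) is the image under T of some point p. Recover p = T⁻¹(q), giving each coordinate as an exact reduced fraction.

T1 = [-4/5 -3/5 0; 3/5 -4/5 0; 0 0 1]
T2·T1 = [-4/5 -3/5 -1; 3/5 -4/5 -5; 0 0 1]
T3·…·T1 = [7/25 24/25 19/5; -24/25 7/25 17/5; 0 0 1]
det M = 1; M⁻¹ = [7/25 -24/25 11/5; 24/25 7/25 -23/5; 0 0 1]
M⁻¹ · (2/25, 136/25)ᵀ = (-3, -3)ᵀ

p = (-3, -3)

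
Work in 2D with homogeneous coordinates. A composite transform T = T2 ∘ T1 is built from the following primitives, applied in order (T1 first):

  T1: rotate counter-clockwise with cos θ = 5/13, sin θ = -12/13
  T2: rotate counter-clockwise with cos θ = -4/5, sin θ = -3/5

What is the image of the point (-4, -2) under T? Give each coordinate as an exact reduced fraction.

T(p) = (58/13, -4/13)

T1 rotate counter-clockwise with cos θ = 5/13, sin θ = -12/13: (-4, -2) → (-44/13, 38/13)
T2 rotate counter-clockwise with cos θ = -4/5, sin θ = -3/5: (-44/13, 38/13) → (58/13, -4/13)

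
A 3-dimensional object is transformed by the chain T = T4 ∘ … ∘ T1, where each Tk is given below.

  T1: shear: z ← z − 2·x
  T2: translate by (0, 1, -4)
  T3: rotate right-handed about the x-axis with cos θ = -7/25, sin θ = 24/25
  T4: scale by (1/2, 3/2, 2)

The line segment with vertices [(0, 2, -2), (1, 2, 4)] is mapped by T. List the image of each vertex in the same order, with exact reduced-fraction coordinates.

T1 shear: z ← z − 2·x: (0, 2, -2) → (0, 2, -2); (1, 2, 4) → (1, 2, 2)
T2 translate by (0, 1, -4): (0, 2, -2) → (0, 3, -6); (1, 2, 2) → (1, 3, -2)
T3 rotate right-handed about the x-axis with cos θ = -7/25, sin θ = 24/25: (0, 3, -6) → (0, 123/25, 114/25); (1, 3, -2) → (1, 27/25, 86/25)
T4 scale by (1/2, 3/2, 2): (0, 123/25, 114/25) → (0, 369/50, 228/25); (1, 27/25, 86/25) → (1/2, 81/50, 172/25)

image vertices: (0, 369/50, 228/25), (1/2, 81/50, 172/25)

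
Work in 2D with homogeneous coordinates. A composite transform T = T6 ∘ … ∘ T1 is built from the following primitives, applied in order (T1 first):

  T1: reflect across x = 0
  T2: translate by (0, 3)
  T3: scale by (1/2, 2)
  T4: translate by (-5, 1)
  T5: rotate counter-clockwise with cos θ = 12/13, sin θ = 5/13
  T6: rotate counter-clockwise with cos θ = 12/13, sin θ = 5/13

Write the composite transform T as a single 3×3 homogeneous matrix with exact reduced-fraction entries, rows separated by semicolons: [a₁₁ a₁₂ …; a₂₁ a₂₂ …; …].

T = [-119/338 -240/169 -1435/169; -60/169 238/169 233/169; 0 0 1]

T1 = [-1 0 0; 0 1 0; 0 0 1]
T2·T1 = [-1 0 0; 0 1 3; 0 0 1]
T3·…·T1 = [-1/2 0 0; 0 2 6; 0 0 1]
T4·…·T1 = [-1/2 0 -5; 0 2 7; 0 0 1]
T5·…·T1 = [-6/13 -10/13 -95/13; -5/26 24/13 59/13; 0 0 1]
T6·…·T1 = [-119/338 -240/169 -1435/169; -60/169 238/169 233/169; 0 0 1]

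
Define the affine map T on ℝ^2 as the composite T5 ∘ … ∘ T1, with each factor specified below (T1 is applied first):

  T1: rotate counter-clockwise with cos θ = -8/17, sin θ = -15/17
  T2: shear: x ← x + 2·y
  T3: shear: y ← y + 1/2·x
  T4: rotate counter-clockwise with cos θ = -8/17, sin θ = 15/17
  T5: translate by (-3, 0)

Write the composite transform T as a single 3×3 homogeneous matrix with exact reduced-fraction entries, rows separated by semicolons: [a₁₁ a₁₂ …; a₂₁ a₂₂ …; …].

T1 = [-8/17 15/17 0; -15/17 -8/17 0; 0 0 1]
T2·T1 = [-38/17 -1/17 0; -15/17 -8/17 0; 0 0 1]
T3·…·T1 = [-38/17 -1/17 0; -2 -1/2 0; 0 0 1]
T4·…·T1 = [814/289 271/578 0; -298/289 53/289 0; 0 0 1]
T5·…·T1 = [814/289 271/578 -3; -298/289 53/289 0; 0 0 1]

T = [814/289 271/578 -3; -298/289 53/289 0; 0 0 1]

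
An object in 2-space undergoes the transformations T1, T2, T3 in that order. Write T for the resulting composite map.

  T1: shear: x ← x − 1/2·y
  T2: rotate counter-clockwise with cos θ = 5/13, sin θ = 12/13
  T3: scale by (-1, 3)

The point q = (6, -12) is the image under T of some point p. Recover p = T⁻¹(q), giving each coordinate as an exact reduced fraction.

T1 = [1 -1/2 0; 0 1 0; 0 0 1]
T2·T1 = [5/13 -29/26 0; 12/13 -1/13 0; 0 0 1]
T3·…·T1 = [-5/13 29/26 0; 36/13 -3/13 0; 0 0 1]
det M = -3; M⁻¹ = [1/13 29/78 0; 12/13 5/39 0; 0 0 1]
M⁻¹ · (6, -12)ᵀ = (-4, 4)ᵀ

p = (-4, 4)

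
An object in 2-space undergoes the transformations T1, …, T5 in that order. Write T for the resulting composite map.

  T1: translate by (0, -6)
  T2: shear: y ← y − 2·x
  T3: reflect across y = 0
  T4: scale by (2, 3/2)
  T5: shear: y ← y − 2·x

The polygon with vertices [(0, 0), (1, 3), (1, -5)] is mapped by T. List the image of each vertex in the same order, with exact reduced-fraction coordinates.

image vertices: (0, 9), (2, 7/2), (2, 31/2)

T1 translate by (0, -6): (0, 0) → (0, -6); (1, 3) → (1, -3); (1, -5) → (1, -11)
T2 shear: y ← y − 2·x: (0, -6) → (0, -6); (1, -3) → (1, -5); (1, -11) → (1, -13)
T3 reflect across y = 0: (0, -6) → (0, 6); (1, -5) → (1, 5); (1, -13) → (1, 13)
T4 scale by (2, 3/2): (0, 6) → (0, 9); (1, 5) → (2, 15/2); (1, 13) → (2, 39/2)
T5 shear: y ← y − 2·x: (0, 9) → (0, 9); (2, 15/2) → (2, 7/2); (2, 39/2) → (2, 31/2)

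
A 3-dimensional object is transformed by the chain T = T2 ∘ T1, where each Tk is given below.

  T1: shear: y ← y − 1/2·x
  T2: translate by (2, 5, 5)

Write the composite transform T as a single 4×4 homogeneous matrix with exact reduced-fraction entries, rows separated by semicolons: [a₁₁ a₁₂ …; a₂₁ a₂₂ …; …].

T = [1 0 0 2; -1/2 1 0 5; 0 0 1 5; 0 0 0 1]

T1 = [1 0 0 0; -1/2 1 0 0; 0 0 1 0; 0 0 0 1]
T2·T1 = [1 0 0 2; -1/2 1 0 5; 0 0 1 5; 0 0 0 1]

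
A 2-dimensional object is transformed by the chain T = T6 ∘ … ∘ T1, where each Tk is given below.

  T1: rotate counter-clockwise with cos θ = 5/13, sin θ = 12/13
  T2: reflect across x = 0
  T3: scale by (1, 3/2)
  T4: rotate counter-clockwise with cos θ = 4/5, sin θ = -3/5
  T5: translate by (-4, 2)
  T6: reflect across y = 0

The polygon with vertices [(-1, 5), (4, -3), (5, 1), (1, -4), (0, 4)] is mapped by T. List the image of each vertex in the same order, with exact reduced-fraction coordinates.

image vertices: (9/10, -1/5), (-671/130, -496/65), (-3/10, -43/5), (-508/65, -241/65), (22/65, -106/65)

T1 rotate counter-clockwise with cos θ = 5/13, sin θ = 12/13: (-1, 5) → (-5, 1); (4, -3) → (56/13, 33/13); (5, 1) → (1, 5); (1, -4) → (53/13, -8/13); (0, 4) → (-48/13, 20/13)
T2 reflect across x = 0: (-5, 1) → (5, 1); (56/13, 33/13) → (-56/13, 33/13); (1, 5) → (-1, 5); (53/13, -8/13) → (-53/13, -8/13); (-48/13, 20/13) → (48/13, 20/13)
T3 scale by (1, 3/2): (5, 1) → (5, 3/2); (-56/13, 33/13) → (-56/13, 99/26); (-1, 5) → (-1, 15/2); (-53/13, -8/13) → (-53/13, -12/13); (48/13, 20/13) → (48/13, 30/13)
T4 rotate counter-clockwise with cos θ = 4/5, sin θ = -3/5: (5, 3/2) → (49/10, -9/5); (-56/13, 99/26) → (-151/130, 366/65); (-1, 15/2) → (37/10, 33/5); (-53/13, -12/13) → (-248/65, 111/65); (48/13, 30/13) → (282/65, -24/65)
T5 translate by (-4, 2): (49/10, -9/5) → (9/10, 1/5); (-151/130, 366/65) → (-671/130, 496/65); (37/10, 33/5) → (-3/10, 43/5); (-248/65, 111/65) → (-508/65, 241/65); (282/65, -24/65) → (22/65, 106/65)
T6 reflect across y = 0: (9/10, 1/5) → (9/10, -1/5); (-671/130, 496/65) → (-671/130, -496/65); (-3/10, 43/5) → (-3/10, -43/5); (-508/65, 241/65) → (-508/65, -241/65); (22/65, 106/65) → (22/65, -106/65)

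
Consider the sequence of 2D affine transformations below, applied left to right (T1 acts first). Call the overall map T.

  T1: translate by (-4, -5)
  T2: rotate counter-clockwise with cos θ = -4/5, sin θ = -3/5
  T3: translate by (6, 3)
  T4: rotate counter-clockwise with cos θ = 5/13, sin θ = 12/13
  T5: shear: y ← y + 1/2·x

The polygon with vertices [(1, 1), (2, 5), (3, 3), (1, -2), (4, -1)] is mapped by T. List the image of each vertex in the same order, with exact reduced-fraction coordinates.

T1 translate by (-4, -5): (1, 1) → (-3, -4); (2, 5) → (-2, 0); (3, 3) → (-1, -2); (1, -2) → (-3, -7); (4, -1) → (0, -6)
T2 rotate counter-clockwise with cos θ = -4/5, sin θ = -3/5: (-3, -4) → (0, 5); (-2, 0) → (8/5, 6/5); (-1, -2) → (-2/5, 11/5); (-3, -7) → (-9/5, 37/5); (0, -6) → (-18/5, 24/5)
T3 translate by (6, 3): (0, 5) → (6, 8); (8/5, 6/5) → (38/5, 21/5); (-2/5, 11/5) → (28/5, 26/5); (-9/5, 37/5) → (21/5, 52/5); (-18/5, 24/5) → (12/5, 39/5)
T4 rotate counter-clockwise with cos θ = 5/13, sin θ = 12/13: (6, 8) → (-66/13, 112/13); (38/5, 21/5) → (-62/65, 561/65); (28/5, 26/5) → (-172/65, 466/65); (21/5, 52/5) → (-519/65, 512/65); (12/5, 39/5) → (-408/65, 339/65)
T5 shear: y ← y + 1/2·x: (-66/13, 112/13) → (-66/13, 79/13); (-62/65, 561/65) → (-62/65, 106/13); (-172/65, 466/65) → (-172/65, 76/13); (-519/65, 512/65) → (-519/65, 101/26); (-408/65, 339/65) → (-408/65, 27/13)

image vertices: (-66/13, 79/13), (-62/65, 106/13), (-172/65, 76/13), (-519/65, 101/26), (-408/65, 27/13)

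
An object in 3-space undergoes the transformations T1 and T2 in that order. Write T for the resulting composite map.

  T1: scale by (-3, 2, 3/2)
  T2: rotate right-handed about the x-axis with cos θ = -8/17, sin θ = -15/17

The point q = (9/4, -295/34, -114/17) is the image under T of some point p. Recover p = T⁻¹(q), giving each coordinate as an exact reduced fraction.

T1 = [-3 0 0 0; 0 2 0 0; 0 0 3/2 0; 0 0 0 1]
T2·T1 = [-3 0 0 0; 0 -16/17 45/34 0; 0 -30/17 -12/17 0; 0 0 0 1]
det M = -9; M⁻¹ = [-1/3 0 0 0; 0 -4/17 -15/34 0; 0 10/17 -16/51 0; 0 0 0 1]
M⁻¹ · (9/4, -295/34, -114/17)ᵀ = (-3/4, 5, -3)ᵀ

p = (-3/4, 5, -3)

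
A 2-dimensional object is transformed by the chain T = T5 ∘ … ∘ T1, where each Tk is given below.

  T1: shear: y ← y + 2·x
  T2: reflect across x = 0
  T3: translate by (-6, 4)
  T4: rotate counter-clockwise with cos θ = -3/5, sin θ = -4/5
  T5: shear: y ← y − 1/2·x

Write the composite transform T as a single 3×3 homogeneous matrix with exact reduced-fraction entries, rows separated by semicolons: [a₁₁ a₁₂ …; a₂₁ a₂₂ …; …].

T1 = [1 0 0; 2 1 0; 0 0 1]
T2·T1 = [-1 0 0; 2 1 0; 0 0 1]
T3·…·T1 = [-1 0 -6; 2 1 4; 0 0 1]
T4·…·T1 = [11/5 4/5 34/5; -2/5 -3/5 12/5; 0 0 1]
T5·…·T1 = [11/5 4/5 34/5; -3/2 -1 -1; 0 0 1]

T = [11/5 4/5 34/5; -3/2 -1 -1; 0 0 1]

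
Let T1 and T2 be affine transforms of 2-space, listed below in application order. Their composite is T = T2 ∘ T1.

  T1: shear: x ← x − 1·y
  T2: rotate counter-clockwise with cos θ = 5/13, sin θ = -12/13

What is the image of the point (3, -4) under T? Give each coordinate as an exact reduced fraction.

T(p) = (-1, -8)

T1 shear: x ← x − 1·y: (3, -4) → (7, -4)
T2 rotate counter-clockwise with cos θ = 5/13, sin θ = -12/13: (7, -4) → (-1, -8)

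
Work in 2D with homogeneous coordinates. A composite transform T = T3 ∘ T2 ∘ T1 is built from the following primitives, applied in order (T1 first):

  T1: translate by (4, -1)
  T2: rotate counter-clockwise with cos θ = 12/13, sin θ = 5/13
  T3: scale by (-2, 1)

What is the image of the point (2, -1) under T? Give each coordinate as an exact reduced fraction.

T1 translate by (4, -1): (2, -1) → (6, -2)
T2 rotate counter-clockwise with cos θ = 12/13, sin θ = 5/13: (6, -2) → (82/13, 6/13)
T3 scale by (-2, 1): (82/13, 6/13) → (-164/13, 6/13)

T(p) = (-164/13, 6/13)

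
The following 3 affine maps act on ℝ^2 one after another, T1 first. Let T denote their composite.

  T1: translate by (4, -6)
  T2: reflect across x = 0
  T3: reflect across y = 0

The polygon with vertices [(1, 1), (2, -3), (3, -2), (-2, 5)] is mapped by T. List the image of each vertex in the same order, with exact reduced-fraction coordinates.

image vertices: (-5, 5), (-6, 9), (-7, 8), (-2, 1)

T1 translate by (4, -6): (1, 1) → (5, -5); (2, -3) → (6, -9); (3, -2) → (7, -8); (-2, 5) → (2, -1)
T2 reflect across x = 0: (5, -5) → (-5, -5); (6, -9) → (-6, -9); (7, -8) → (-7, -8); (2, -1) → (-2, -1)
T3 reflect across y = 0: (-5, -5) → (-5, 5); (-6, -9) → (-6, 9); (-7, -8) → (-7, 8); (-2, -1) → (-2, 1)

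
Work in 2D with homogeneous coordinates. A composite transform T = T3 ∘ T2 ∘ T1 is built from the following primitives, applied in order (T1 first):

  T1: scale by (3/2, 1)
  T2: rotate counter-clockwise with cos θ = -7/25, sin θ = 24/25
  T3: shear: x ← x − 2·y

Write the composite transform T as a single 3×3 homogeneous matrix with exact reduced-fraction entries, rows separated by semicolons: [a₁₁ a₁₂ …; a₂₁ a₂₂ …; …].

T1 = [3/2 0 0; 0 1 0; 0 0 1]
T2·T1 = [-21/50 -24/25 0; 36/25 -7/25 0; 0 0 1]
T3·…·T1 = [-33/10 -2/5 0; 36/25 -7/25 0; 0 0 1]

T = [-33/10 -2/5 0; 36/25 -7/25 0; 0 0 1]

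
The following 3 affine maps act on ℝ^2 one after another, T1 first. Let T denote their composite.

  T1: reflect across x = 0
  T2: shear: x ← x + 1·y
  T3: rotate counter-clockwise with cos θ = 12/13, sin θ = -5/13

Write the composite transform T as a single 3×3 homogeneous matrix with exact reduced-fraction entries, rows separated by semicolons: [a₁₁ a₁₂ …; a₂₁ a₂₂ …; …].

T = [-12/13 17/13 0; 5/13 7/13 0; 0 0 1]

T1 = [-1 0 0; 0 1 0; 0 0 1]
T2·T1 = [-1 1 0; 0 1 0; 0 0 1]
T3·…·T1 = [-12/13 17/13 0; 5/13 7/13 0; 0 0 1]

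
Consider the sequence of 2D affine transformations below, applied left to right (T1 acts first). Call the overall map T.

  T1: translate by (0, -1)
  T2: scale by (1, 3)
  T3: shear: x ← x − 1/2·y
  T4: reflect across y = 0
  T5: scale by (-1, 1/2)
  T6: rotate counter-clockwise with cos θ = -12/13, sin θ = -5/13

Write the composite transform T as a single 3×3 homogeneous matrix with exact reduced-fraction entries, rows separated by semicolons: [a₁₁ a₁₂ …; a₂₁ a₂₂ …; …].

T1 = [1 0 0; 0 1 -1; 0 0 1]
T2·T1 = [1 0 0; 0 3 -3; 0 0 1]
T3·…·T1 = [1 -3/2 3/2; 0 3 -3; 0 0 1]
T4·…·T1 = [1 -3/2 3/2; 0 -3 3; 0 0 1]
T5·…·T1 = [-1 3/2 -3/2; 0 -3/2 3/2; 0 0 1]
T6·…·T1 = [12/13 -51/26 51/26; 5/13 21/26 -21/26; 0 0 1]

T = [12/13 -51/26 51/26; 5/13 21/26 -21/26; 0 0 1]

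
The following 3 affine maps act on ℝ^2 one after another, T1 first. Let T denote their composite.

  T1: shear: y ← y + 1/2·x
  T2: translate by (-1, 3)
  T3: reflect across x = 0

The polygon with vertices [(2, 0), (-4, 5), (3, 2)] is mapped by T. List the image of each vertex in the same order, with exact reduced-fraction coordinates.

image vertices: (-1, 4), (5, 6), (-2, 13/2)

T1 shear: y ← y + 1/2·x: (2, 0) → (2, 1); (-4, 5) → (-4, 3); (3, 2) → (3, 7/2)
T2 translate by (-1, 3): (2, 1) → (1, 4); (-4, 3) → (-5, 6); (3, 7/2) → (2, 13/2)
T3 reflect across x = 0: (1, 4) → (-1, 4); (-5, 6) → (5, 6); (2, 13/2) → (-2, 13/2)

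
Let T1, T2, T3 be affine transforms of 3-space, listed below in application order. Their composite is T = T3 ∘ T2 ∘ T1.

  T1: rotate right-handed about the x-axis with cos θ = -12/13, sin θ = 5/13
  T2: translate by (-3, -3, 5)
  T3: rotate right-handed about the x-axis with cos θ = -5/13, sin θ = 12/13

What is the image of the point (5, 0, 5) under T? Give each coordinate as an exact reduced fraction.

T1 rotate right-handed about the x-axis with cos θ = -12/13, sin θ = 5/13: (5, 0, 5) → (5, -25/13, -60/13)
T2 translate by (-3, -3, 5): (5, -25/13, -60/13) → (2, -64/13, 5/13)
T3 rotate right-handed about the x-axis with cos θ = -5/13, sin θ = 12/13: (2, -64/13, 5/13) → (2, 20/13, -61/13)

T(p) = (2, 20/13, -61/13)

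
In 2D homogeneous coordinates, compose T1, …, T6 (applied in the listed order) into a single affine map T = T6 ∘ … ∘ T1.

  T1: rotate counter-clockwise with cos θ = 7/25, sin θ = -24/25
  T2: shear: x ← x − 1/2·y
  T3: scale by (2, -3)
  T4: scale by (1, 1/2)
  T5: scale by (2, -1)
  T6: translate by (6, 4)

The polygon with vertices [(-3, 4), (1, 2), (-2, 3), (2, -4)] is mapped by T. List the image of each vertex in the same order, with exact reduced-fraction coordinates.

image vertices: (10, 10), (78/5, 17/5), (244/25, 407/50), (-26/25, -14/25)

T1 rotate counter-clockwise with cos θ = 7/25, sin θ = -24/25: (-3, 4) → (3, 4); (1, 2) → (11/5, -2/5); (-2, 3) → (58/25, 69/25); (2, -4) → (-82/25, -76/25)
T2 shear: x ← x − 1/2·y: (3, 4) → (1, 4); (11/5, -2/5) → (12/5, -2/5); (58/25, 69/25) → (47/50, 69/25); (-82/25, -76/25) → (-44/25, -76/25)
T3 scale by (2, -3): (1, 4) → (2, -12); (12/5, -2/5) → (24/5, 6/5); (47/50, 69/25) → (47/25, -207/25); (-44/25, -76/25) → (-88/25, 228/25)
T4 scale by (1, 1/2): (2, -12) → (2, -6); (24/5, 6/5) → (24/5, 3/5); (47/25, -207/25) → (47/25, -207/50); (-88/25, 228/25) → (-88/25, 114/25)
T5 scale by (2, -1): (2, -6) → (4, 6); (24/5, 3/5) → (48/5, -3/5); (47/25, -207/50) → (94/25, 207/50); (-88/25, 114/25) → (-176/25, -114/25)
T6 translate by (6, 4): (4, 6) → (10, 10); (48/5, -3/5) → (78/5, 17/5); (94/25, 207/50) → (244/25, 407/50); (-176/25, -114/25) → (-26/25, -14/25)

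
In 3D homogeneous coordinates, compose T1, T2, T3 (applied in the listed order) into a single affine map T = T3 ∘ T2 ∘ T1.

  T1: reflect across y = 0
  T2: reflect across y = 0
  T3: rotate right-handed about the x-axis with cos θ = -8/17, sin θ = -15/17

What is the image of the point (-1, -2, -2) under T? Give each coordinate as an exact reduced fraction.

T1 reflect across y = 0: (-1, -2, -2) → (-1, 2, -2)
T2 reflect across y = 0: (-1, 2, -2) → (-1, -2, -2)
T3 rotate right-handed about the x-axis with cos θ = -8/17, sin θ = -15/17: (-1, -2, -2) → (-1, -14/17, 46/17)

T(p) = (-1, -14/17, 46/17)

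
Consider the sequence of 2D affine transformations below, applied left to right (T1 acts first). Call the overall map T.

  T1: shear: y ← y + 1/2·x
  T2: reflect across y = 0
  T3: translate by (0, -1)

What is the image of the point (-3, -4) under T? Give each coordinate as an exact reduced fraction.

T(p) = (-3, 9/2)

T1 shear: y ← y + 1/2·x: (-3, -4) → (-3, -11/2)
T2 reflect across y = 0: (-3, -11/2) → (-3, 11/2)
T3 translate by (0, -1): (-3, 11/2) → (-3, 9/2)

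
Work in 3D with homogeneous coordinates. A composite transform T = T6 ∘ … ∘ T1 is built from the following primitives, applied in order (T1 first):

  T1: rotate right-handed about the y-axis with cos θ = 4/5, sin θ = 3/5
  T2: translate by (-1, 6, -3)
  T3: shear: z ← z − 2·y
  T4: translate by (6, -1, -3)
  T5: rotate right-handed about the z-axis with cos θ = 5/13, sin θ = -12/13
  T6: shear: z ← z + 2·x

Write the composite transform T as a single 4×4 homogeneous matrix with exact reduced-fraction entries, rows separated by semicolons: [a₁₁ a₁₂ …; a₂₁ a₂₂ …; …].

T1 = [4/5 0 3/5 0; 0 1 0 0; -3/5 0 4/5 0; 0 0 0 1]
T2·T1 = [4/5 0 3/5 -1; 0 1 0 6; -3/5 0 4/5 -3; 0 0 0 1]
T3·…·T1 = [4/5 0 3/5 -1; 0 1 0 6; -3/5 -2 4/5 -15; 0 0 0 1]
T4·…·T1 = [4/5 0 3/5 5; 0 1 0 5; -3/5 -2 4/5 -18; 0 0 0 1]
T5·…·T1 = [4/13 12/13 3/13 85/13; -48/65 5/13 -36/65 -35/13; -3/5 -2 4/5 -18; 0 0 0 1]
T6·…·T1 = [4/13 12/13 3/13 85/13; -48/65 5/13 -36/65 -35/13; 1/65 -2/13 82/65 -64/13; 0 0 0 1]

T = [4/13 12/13 3/13 85/13; -48/65 5/13 -36/65 -35/13; 1/65 -2/13 82/65 -64/13; 0 0 0 1]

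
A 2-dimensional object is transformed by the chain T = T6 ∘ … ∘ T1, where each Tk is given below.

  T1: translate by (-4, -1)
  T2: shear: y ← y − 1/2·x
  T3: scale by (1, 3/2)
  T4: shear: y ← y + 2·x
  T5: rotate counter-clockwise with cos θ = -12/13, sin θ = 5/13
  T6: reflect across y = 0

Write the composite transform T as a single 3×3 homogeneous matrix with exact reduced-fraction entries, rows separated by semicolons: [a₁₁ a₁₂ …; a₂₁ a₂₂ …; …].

T1 = [1 0 -4; 0 1 -1; 0 0 1]
T2·T1 = [1 0 -4; -1/2 1 1; 0 0 1]
T3·…·T1 = [1 0 -4; -3/4 3/2 3/2; 0 0 1]
T4·…·T1 = [1 0 -4; 5/4 3/2 -13/2; 0 0 1]
T5·…·T1 = [-73/52 -15/26 161/26; -10/13 -18/13 58/13; 0 0 1]
T6·…·T1 = [-73/52 -15/26 161/26; 10/13 18/13 -58/13; 0 0 1]

T = [-73/52 -15/26 161/26; 10/13 18/13 -58/13; 0 0 1]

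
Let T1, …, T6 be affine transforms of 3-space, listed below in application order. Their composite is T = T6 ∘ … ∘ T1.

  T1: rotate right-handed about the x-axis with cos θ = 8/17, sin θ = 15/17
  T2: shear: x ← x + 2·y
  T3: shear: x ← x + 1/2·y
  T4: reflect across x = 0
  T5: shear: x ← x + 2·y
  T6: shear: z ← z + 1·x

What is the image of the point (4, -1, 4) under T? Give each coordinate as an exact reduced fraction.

T1 rotate right-handed about the x-axis with cos θ = 8/17, sin θ = 15/17: (4, -1, 4) → (4, -4, 1)
T2 shear: x ← x + 2·y: (4, -4, 1) → (-4, -4, 1)
T3 shear: x ← x + 1/2·y: (-4, -4, 1) → (-6, -4, 1)
T4 reflect across x = 0: (-6, -4, 1) → (6, -4, 1)
T5 shear: x ← x + 2·y: (6, -4, 1) → (-2, -4, 1)
T6 shear: z ← z + 1·x: (-2, -4, 1) → (-2, -4, -1)

T(p) = (-2, -4, -1)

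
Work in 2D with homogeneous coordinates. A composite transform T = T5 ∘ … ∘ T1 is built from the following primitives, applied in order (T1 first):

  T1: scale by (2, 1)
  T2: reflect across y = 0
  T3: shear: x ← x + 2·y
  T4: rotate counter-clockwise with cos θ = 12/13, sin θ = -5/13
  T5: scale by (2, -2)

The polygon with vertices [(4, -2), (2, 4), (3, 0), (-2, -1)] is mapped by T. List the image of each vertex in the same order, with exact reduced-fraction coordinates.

T1 scale by (2, 1): (4, -2) → (8, -2); (2, 4) → (4, 4); (3, 0) → (6, 0); (-2, -1) → (-4, -1)
T2 reflect across y = 0: (8, -2) → (8, 2); (4, 4) → (4, -4); (6, 0) → (6, 0); (-4, -1) → (-4, 1)
T3 shear: x ← x + 2·y: (8, 2) → (12, 2); (4, -4) → (-4, -4); (6, 0) → (6, 0); (-4, 1) → (-2, 1)
T4 rotate counter-clockwise with cos θ = 12/13, sin θ = -5/13: (12, 2) → (154/13, -36/13); (-4, -4) → (-68/13, -28/13); (6, 0) → (72/13, -30/13); (-2, 1) → (-19/13, 22/13)
T5 scale by (2, -2): (154/13, -36/13) → (308/13, 72/13); (-68/13, -28/13) → (-136/13, 56/13); (72/13, -30/13) → (144/13, 60/13); (-19/13, 22/13) → (-38/13, -44/13)

image vertices: (308/13, 72/13), (-136/13, 56/13), (144/13, 60/13), (-38/13, -44/13)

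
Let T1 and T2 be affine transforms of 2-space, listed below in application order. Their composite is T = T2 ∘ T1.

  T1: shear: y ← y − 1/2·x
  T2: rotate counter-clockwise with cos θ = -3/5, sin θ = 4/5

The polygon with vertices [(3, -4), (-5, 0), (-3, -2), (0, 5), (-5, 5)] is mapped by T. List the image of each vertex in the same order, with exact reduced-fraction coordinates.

image vertices: (13/5, 57/10), (1, -11/2), (11/5, -21/10), (-4, -3), (-3, -17/2)

T1 shear: y ← y − 1/2·x: (3, -4) → (3, -11/2); (-5, 0) → (-5, 5/2); (-3, -2) → (-3, -1/2); (0, 5) → (0, 5); (-5, 5) → (-5, 15/2)
T2 rotate counter-clockwise with cos θ = -3/5, sin θ = 4/5: (3, -11/2) → (13/5, 57/10); (-5, 5/2) → (1, -11/2); (-3, -1/2) → (11/5, -21/10); (0, 5) → (-4, -3); (-5, 15/2) → (-3, -17/2)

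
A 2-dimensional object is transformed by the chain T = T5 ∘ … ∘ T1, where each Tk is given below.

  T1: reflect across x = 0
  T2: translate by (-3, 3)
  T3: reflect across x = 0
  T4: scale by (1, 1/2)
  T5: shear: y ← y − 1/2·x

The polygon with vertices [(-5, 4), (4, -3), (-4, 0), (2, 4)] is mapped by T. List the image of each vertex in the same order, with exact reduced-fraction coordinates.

T1 reflect across x = 0: (-5, 4) → (5, 4); (4, -3) → (-4, -3); (-4, 0) → (4, 0); (2, 4) → (-2, 4)
T2 translate by (-3, 3): (5, 4) → (2, 7); (-4, -3) → (-7, 0); (4, 0) → (1, 3); (-2, 4) → (-5, 7)
T3 reflect across x = 0: (2, 7) → (-2, 7); (-7, 0) → (7, 0); (1, 3) → (-1, 3); (-5, 7) → (5, 7)
T4 scale by (1, 1/2): (-2, 7) → (-2, 7/2); (7, 0) → (7, 0); (-1, 3) → (-1, 3/2); (5, 7) → (5, 7/2)
T5 shear: y ← y − 1/2·x: (-2, 7/2) → (-2, 9/2); (7, 0) → (7, -7/2); (-1, 3/2) → (-1, 2); (5, 7/2) → (5, 1)

image vertices: (-2, 9/2), (7, -7/2), (-1, 2), (5, 1)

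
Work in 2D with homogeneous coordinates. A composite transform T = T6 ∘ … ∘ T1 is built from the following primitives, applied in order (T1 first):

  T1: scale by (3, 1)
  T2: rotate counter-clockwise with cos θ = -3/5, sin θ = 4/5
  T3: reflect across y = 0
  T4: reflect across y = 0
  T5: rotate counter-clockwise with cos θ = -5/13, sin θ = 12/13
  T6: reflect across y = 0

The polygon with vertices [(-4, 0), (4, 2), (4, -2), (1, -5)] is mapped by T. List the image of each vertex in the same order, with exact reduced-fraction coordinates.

T1 scale by (3, 1): (-4, 0) → (-12, 0); (4, 2) → (12, 2); (4, -2) → (12, -2); (1, -5) → (3, -5)
T2 rotate counter-clockwise with cos θ = -3/5, sin θ = 4/5: (-12, 0) → (36/5, -48/5); (12, 2) → (-44/5, 42/5); (12, -2) → (-28/5, 54/5); (3, -5) → (11/5, 27/5)
T3 reflect across y = 0: (36/5, -48/5) → (36/5, 48/5); (-44/5, 42/5) → (-44/5, -42/5); (-28/5, 54/5) → (-28/5, -54/5); (11/5, 27/5) → (11/5, -27/5)
T4 reflect across y = 0: (36/5, 48/5) → (36/5, -48/5); (-44/5, -42/5) → (-44/5, 42/5); (-28/5, -54/5) → (-28/5, 54/5); (11/5, -27/5) → (11/5, 27/5)
T5 rotate counter-clockwise with cos θ = -5/13, sin θ = 12/13: (36/5, -48/5) → (396/65, 672/65); (-44/5, 42/5) → (-284/65, -738/65); (-28/5, 54/5) → (-508/65, -606/65); (11/5, 27/5) → (-379/65, -3/65)
T6 reflect across y = 0: (396/65, 672/65) → (396/65, -672/65); (-284/65, -738/65) → (-284/65, 738/65); (-508/65, -606/65) → (-508/65, 606/65); (-379/65, -3/65) → (-379/65, 3/65)

image vertices: (396/65, -672/65), (-284/65, 738/65), (-508/65, 606/65), (-379/65, 3/65)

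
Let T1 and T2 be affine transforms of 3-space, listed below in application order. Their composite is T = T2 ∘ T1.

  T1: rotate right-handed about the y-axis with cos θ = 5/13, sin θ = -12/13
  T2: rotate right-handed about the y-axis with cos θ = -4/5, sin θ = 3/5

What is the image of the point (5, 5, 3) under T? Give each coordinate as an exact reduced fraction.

T1 rotate right-handed about the y-axis with cos θ = 5/13, sin θ = -12/13: (5, 5, 3) → (-11/13, 5, 75/13)
T2 rotate right-handed about the y-axis with cos θ = -4/5, sin θ = 3/5: (-11/13, 5, 75/13) → (269/65, 5, -267/65)

T(p) = (269/65, 5, -267/65)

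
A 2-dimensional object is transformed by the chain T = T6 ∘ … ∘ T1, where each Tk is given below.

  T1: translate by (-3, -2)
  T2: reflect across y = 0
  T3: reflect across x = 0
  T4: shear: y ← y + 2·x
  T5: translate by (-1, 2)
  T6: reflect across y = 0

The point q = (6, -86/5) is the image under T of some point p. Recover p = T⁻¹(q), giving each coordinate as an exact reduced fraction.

T1 = [1 0 -3; 0 1 -2; 0 0 1]
T2·T1 = [1 0 -3; 0 -1 2; 0 0 1]
T3·…·T1 = [-1 0 3; 0 -1 2; 0 0 1]
T4·…·T1 = [-1 0 3; -2 -1 8; 0 0 1]
T5·…·T1 = [-1 0 2; -2 -1 10; 0 0 1]
T6·…·T1 = [-1 0 2; 2 1 -10; 0 0 1]
det M = -1; M⁻¹ = [-1 0 2; 2 1 6; 0 0 1]
M⁻¹ · (6, -86/5)ᵀ = (-4, 4/5)ᵀ

p = (-4, 4/5)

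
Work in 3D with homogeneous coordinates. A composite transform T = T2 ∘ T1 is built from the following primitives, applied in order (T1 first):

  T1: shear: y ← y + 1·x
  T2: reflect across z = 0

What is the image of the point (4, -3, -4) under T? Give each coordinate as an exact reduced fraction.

T1 shear: y ← y + 1·x: (4, -3, -4) → (4, 1, -4)
T2 reflect across z = 0: (4, 1, -4) → (4, 1, 4)

T(p) = (4, 1, 4)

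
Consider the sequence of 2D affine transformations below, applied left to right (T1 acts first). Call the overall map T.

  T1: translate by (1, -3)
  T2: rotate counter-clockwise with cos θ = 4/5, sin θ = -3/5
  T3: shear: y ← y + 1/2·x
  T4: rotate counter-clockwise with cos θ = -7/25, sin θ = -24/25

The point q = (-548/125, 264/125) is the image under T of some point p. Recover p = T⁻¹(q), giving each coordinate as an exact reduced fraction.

p = (1, -1)

T1 = [1 0 1; 0 1 -3; 0 0 1]
T2·T1 = [4/5 3/5 -1; -3/5 4/5 -3; 0 0 1]
T3·…·T1 = [4/5 3/5 -1; -1/5 11/10 -7/2; 0 0 1]
T4·…·T1 = [-52/125 111/125 -77/25; -89/125 -221/250 97/50; 0 0 1]
det M = 1; M⁻¹ = [-221/250 -111/125 -1; 89/125 -52/125 3; 0 0 1]
M⁻¹ · (-548/125, 264/125)ᵀ = (1, -1)ᵀ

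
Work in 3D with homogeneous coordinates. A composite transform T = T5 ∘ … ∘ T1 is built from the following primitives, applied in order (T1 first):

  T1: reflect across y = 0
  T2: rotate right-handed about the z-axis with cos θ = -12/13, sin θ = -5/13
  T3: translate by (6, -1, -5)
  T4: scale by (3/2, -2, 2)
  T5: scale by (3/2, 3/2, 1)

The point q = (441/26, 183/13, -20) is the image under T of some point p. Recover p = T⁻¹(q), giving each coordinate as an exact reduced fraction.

p = (0, -4, -5)

T1 = [1 0 0 0; 0 -1 0 0; 0 0 1 0; 0 0 0 1]
T2·T1 = [-12/13 -5/13 0 0; -5/13 12/13 0 0; 0 0 1 0; 0 0 0 1]
T3·…·T1 = [-12/13 -5/13 0 6; -5/13 12/13 0 -1; 0 0 1 -5; 0 0 0 1]
T4·…·T1 = [-18/13 -15/26 0 9; 10/13 -24/13 0 2; 0 0 2 -10; 0 0 0 1]
T5·…·T1 = [-27/13 -45/52 0 27/2; 15/13 -36/13 0 3; 0 0 2 -10; 0 0 0 1]
det M = 27/2; M⁻¹ = [-16/39 5/39 0 67/13; -20/117 -4/13 0 42/13; 0 0 1/2 5; 0 0 0 1]
M⁻¹ · (441/26, 183/13, -20)ᵀ = (0, -4, -5)ᵀ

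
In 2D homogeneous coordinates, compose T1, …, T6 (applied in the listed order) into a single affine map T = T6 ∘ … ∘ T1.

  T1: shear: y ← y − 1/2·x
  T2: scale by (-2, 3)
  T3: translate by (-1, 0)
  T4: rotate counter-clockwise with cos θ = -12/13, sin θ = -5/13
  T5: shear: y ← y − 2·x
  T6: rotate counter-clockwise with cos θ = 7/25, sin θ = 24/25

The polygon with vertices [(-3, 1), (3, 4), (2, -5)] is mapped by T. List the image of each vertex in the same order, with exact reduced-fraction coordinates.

image vertices: (609/130, -206/65), (3201/130, 166/65), (-7434/325, 1387/325)

T1 shear: y ← y − 1/2·x: (-3, 1) → (-3, 5/2); (3, 4) → (3, 5/2); (2, -5) → (2, -6)
T2 scale by (-2, 3): (-3, 5/2) → (6, 15/2); (3, 5/2) → (-6, 15/2); (2, -6) → (-4, -18)
T3 translate by (-1, 0): (6, 15/2) → (5, 15/2); (-6, 15/2) → (-7, 15/2); (-4, -18) → (-5, -18)
T4 rotate counter-clockwise with cos θ = -12/13, sin θ = -5/13: (5, 15/2) → (-45/26, -115/13); (-7, 15/2) → (243/26, -55/13); (-5, -18) → (-30/13, 241/13)
T5 shear: y ← y − 2·x: (-45/26, -115/13) → (-45/26, -70/13); (243/26, -55/13) → (243/26, -298/13); (-30/13, 241/13) → (-30/13, 301/13)
T6 rotate counter-clockwise with cos θ = 7/25, sin θ = 24/25: (-45/26, -70/13) → (609/130, -206/65); (243/26, -298/13) → (3201/130, 166/65); (-30/13, 301/13) → (-7434/325, 1387/325)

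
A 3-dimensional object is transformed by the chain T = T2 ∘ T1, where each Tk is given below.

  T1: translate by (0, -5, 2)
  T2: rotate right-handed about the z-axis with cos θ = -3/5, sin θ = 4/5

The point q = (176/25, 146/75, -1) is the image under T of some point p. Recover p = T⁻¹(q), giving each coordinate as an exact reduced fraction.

p = (-8/3, -9/5, -3)

T1 = [1 0 0 0; 0 1 0 -5; 0 0 1 2; 0 0 0 1]
T2·T1 = [-3/5 -4/5 0 4; 4/5 -3/5 0 3; 0 0 1 2; 0 0 0 1]
det M = 1; M⁻¹ = [-3/5 4/5 0 0; -4/5 -3/5 0 5; 0 0 1 -2; 0 0 0 1]
M⁻¹ · (176/25, 146/75, -1)ᵀ = (-8/3, -9/5, -3)ᵀ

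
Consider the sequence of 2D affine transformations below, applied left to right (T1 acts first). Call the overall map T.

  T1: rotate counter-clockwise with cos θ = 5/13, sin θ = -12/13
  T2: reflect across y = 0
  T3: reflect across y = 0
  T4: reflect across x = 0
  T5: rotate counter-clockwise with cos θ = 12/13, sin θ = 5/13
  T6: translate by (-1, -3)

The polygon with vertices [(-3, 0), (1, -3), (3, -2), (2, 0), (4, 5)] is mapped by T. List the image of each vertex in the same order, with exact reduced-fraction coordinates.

T1 rotate counter-clockwise with cos θ = 5/13, sin θ = -12/13: (-3, 0) → (-15/13, 36/13); (1, -3) → (-31/13, -27/13); (3, -2) → (-9/13, -46/13); (2, 0) → (10/13, -24/13); (4, 5) → (80/13, -23/13)
T2 reflect across y = 0: (-15/13, 36/13) → (-15/13, -36/13); (-31/13, -27/13) → (-31/13, 27/13); (-9/13, -46/13) → (-9/13, 46/13); (10/13, -24/13) → (10/13, 24/13); (80/13, -23/13) → (80/13, 23/13)
T3 reflect across y = 0: (-15/13, -36/13) → (-15/13, 36/13); (-31/13, 27/13) → (-31/13, -27/13); (-9/13, 46/13) → (-9/13, -46/13); (10/13, 24/13) → (10/13, -24/13); (80/13, 23/13) → (80/13, -23/13)
T4 reflect across x = 0: (-15/13, 36/13) → (15/13, 36/13); (-31/13, -27/13) → (31/13, -27/13); (-9/13, -46/13) → (9/13, -46/13); (10/13, -24/13) → (-10/13, -24/13); (80/13, -23/13) → (-80/13, -23/13)
T5 rotate counter-clockwise with cos θ = 12/13, sin θ = 5/13: (15/13, 36/13) → (0, 3); (31/13, -27/13) → (3, -1); (9/13, -46/13) → (2, -3); (-10/13, -24/13) → (0, -2); (-80/13, -23/13) → (-5, -4)
T6 translate by (-1, -3): (0, 3) → (-1, 0); (3, -1) → (2, -4); (2, -3) → (1, -6); (0, -2) → (-1, -5); (-5, -4) → (-6, -7)

image vertices: (-1, 0), (2, -4), (1, -6), (-1, -5), (-6, -7)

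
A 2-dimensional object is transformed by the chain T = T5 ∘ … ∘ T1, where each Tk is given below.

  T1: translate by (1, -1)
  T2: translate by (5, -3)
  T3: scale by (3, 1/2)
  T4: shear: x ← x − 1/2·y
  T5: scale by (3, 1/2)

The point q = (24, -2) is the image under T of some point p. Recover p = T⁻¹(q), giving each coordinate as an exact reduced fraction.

p = (-4, -4)

T1 = [1 0 1; 0 1 -1; 0 0 1]
T2·T1 = [1 0 6; 0 1 -4; 0 0 1]
T3·…·T1 = [3 0 18; 0 1/2 -2; 0 0 1]
T4·…·T1 = [3 -1/4 19; 0 1/2 -2; 0 0 1]
T5·…·T1 = [9 -3/4 57; 0 1/4 -1; 0 0 1]
det M = 9/4; M⁻¹ = [1/9 1/3 -6; 0 4 4; 0 0 1]
M⁻¹ · (24, -2)ᵀ = (-4, -4)ᵀ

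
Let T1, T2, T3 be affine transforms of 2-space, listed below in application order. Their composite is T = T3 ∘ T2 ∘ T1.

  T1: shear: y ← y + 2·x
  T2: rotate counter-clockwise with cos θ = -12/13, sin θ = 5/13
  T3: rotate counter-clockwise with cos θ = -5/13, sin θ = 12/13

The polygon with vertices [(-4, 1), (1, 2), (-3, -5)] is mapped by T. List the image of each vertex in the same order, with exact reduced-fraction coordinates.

image vertices: (-7, 4), (4, -1), (-11, 3)

T1 shear: y ← y + 2·x: (-4, 1) → (-4, -7); (1, 2) → (1, 4); (-3, -5) → (-3, -11)
T2 rotate counter-clockwise with cos θ = -12/13, sin θ = 5/13: (-4, -7) → (83/13, 64/13); (1, 4) → (-32/13, -43/13); (-3, -11) → (7, 9)
T3 rotate counter-clockwise with cos θ = -5/13, sin θ = 12/13: (83/13, 64/13) → (-7, 4); (-32/13, -43/13) → (4, -1); (7, 9) → (-11, 3)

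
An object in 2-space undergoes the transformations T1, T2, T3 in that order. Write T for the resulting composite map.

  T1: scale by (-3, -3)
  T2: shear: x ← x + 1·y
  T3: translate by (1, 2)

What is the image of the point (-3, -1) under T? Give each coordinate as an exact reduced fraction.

T(p) = (13, 5)

T1 scale by (-3, -3): (-3, -1) → (9, 3)
T2 shear: x ← x + 1·y: (9, 3) → (12, 3)
T3 translate by (1, 2): (12, 3) → (13, 5)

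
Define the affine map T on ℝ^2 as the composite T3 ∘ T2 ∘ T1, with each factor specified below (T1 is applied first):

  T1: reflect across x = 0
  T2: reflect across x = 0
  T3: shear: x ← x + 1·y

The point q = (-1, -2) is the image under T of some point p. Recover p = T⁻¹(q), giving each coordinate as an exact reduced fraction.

p = (1, -2)

T1 = [-1 0 0; 0 1 0; 0 0 1]
T2·T1 = [1 0 0; 0 1 0; 0 0 1]
T3·…·T1 = [1 1 0; 0 1 0; 0 0 1]
det M = 1; M⁻¹ = [1 -1 0; 0 1 0; 0 0 1]
M⁻¹ · (-1, -2)ᵀ = (1, -2)ᵀ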